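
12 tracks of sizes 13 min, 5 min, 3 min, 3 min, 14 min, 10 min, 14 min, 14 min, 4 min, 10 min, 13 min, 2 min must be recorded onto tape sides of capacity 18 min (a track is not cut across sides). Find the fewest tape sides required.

7

Total = 14 + 14 + 14 + 13 + 13 + 10 + 10 + 5 + 4 + 3 + 3 + 2 = 105 min.
Lower bound: ⌈105/18⌉ = 6 tape sides.
Also, 7 tracks each exceed 9 min, and no two of those can share a side, so at least 7 tape sides are needed.
A packing using 7 tape sides:
  side 1: 14 + 4 = 18
  side 2: 14 + 3 = 17
  side 3: 14 + 3 = 17
  side 4: 13 + 5 = 18
  side 5: 13 + 2 = 15
  side 6: 10 = 10
  side 7: 10 = 10
This matches the lower bound, so 7 is optimal.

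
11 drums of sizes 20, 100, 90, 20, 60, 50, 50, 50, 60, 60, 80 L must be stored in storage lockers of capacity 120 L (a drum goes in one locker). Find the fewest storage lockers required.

6

Total = 100 + 90 + 80 + 60 + 60 + 60 + 50 + 50 + 50 + 20 + 20 = 640 L.
Lower bound: ⌈640/120⌉ = 6 storage lockers.
A packing using 6 storage lockers:
  locker 1: 100 + 20 = 120
  locker 2: 90 + 20 = 110
  locker 3: 80 = 80
  locker 4: 60 + 60 = 120
  locker 5: 60 + 50 = 110
  locker 6: 50 + 50 = 100
This matches the lower bound, so 6 is optimal.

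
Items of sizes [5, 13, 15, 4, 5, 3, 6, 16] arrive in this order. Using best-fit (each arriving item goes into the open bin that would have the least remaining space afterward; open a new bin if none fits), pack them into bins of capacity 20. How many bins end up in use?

  5 → bin 1 (new)  [load 5/20]
  13 → bin 1  [load 18/20]
  15 → bin 2 (new)  [load 15/20]
  4 → bin 2  [load 19/20]
  5 → bin 3 (new)  [load 5/20]
  3 → bin 3  [load 8/20]
  6 → bin 3  [load 14/20]
  16 → bin 4 (new)  [load 16/20]
4 bins opened.

4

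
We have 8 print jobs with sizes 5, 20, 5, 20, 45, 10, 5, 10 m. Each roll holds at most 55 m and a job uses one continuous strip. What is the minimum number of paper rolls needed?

Total = 45 + 20 + 20 + 10 + 10 + 5 + 5 + 5 = 120 m.
Lower bound: ⌈120/55⌉ = 3 paper rolls.
A packing using 3 paper rolls:
  roll 1: 45 + 10 = 55
  roll 2: 20 + 20 + 10 + 5 = 55
  roll 3: 5 + 5 = 10
This matches the lower bound, so 3 is optimal.

3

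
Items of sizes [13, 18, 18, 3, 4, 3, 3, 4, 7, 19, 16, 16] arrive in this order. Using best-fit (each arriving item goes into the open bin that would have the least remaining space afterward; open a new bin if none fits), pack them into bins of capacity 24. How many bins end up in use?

6

  13 → bin 1 (new)  [load 13/24]
  18 → bin 2 (new)  [load 18/24]
  18 → bin 3 (new)  [load 18/24]
  3 → bin 2  [load 21/24]
  4 → bin 3  [load 22/24]
  3 → bin 2  [load 24/24]
  3 → bin 1  [load 16/24]
  4 → bin 1  [load 20/24]
  7 → bin 4 (new)  [load 7/24]
  19 → bin 5 (new)  [load 19/24]
  16 → bin 4  [load 23/24]
  16 → bin 6 (new)  [load 16/24]
6 bins opened.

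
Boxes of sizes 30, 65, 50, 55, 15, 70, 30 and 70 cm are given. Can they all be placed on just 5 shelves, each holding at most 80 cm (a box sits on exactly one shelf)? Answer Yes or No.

Total = 385 cm; ⌈385/80⌉ = 5.
The bound of 5 does not rule out 5, but exhaustive search shows no assignment into 5 shelves of capacity 80 cm exists — the minimum is 6.

No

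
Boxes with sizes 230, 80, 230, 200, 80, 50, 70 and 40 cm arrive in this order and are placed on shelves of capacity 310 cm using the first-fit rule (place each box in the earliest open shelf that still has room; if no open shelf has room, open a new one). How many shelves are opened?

  230 → shelf 1 (new)  [load 230/310]
  80 → shelf 1  [load 310/310]
  230 → shelf 2 (new)  [load 230/310]
  200 → shelf 3 (new)  [load 200/310]
  80 → shelf 2  [load 310/310]
  50 → shelf 3  [load 250/310]
  70 → shelf 4 (new)  [load 70/310]
  40 → shelf 3  [load 290/310]
4 shelves opened.

4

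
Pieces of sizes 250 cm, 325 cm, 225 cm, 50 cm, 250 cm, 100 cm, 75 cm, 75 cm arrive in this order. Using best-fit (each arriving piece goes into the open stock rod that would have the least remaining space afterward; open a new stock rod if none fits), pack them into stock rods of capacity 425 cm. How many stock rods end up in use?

4

  250 → stock rod 1 (new)  [load 250/425]
  325 → stock rod 2 (new)  [load 325/425]
  225 → stock rod 3 (new)  [load 225/425]
  50 → stock rod 2  [load 375/425]
  250 → stock rod 4 (new)  [load 250/425]
  100 → stock rod 1  [load 350/425]
  75 → stock rod 1  [load 425/425]
  75 → stock rod 4  [load 325/425]
4 stock rods opened.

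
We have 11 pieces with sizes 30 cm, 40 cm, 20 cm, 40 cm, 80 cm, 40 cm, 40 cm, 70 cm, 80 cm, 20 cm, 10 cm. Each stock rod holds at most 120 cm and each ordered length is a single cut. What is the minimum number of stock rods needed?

4

Total = 80 + 80 + 70 + 40 + 40 + 40 + 40 + 30 + 20 + 20 + 10 = 470 cm.
Lower bound: ⌈470/120⌉ = 4 stock rods.
A packing using 4 stock rods:
  stock rod 1: 80 + 40 = 120
  stock rod 2: 80 + 40 = 120
  stock rod 3: 70 + 40 + 10 = 120
  stock rod 4: 40 + 30 + 20 + 20 = 110
This matches the lower bound, so 4 is optimal.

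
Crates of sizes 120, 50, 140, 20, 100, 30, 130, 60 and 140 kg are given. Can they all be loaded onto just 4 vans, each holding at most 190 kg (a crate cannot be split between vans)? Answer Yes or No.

No

Total = 790 kg; ⌈790/190⌉ = 5.
At least 5 vans are required, but only 4 are allowed.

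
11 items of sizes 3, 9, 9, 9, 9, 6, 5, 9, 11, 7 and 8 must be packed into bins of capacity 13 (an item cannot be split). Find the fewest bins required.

8

Total = 11 + 9 + 9 + 9 + 9 + 9 + 8 + 7 + 6 + 5 + 3 = 85.
Lower bound: ⌈85/13⌉ = 7 bins.
Also, 8 items each exceed 13/2, and no two of those can share a bin, so at least 8 bins are needed.
A packing using 8 bins:
  bin 1: 11 = 11
  bin 2: 9 + 3 = 12
  bin 3: 9 = 9
  bin 4: 9 = 9
  bin 5: 9 = 9
  bin 6: 9 = 9
  bin 7: 8 + 5 = 13
  bin 8: 7 + 6 = 13
This matches the lower bound, so 8 is optimal.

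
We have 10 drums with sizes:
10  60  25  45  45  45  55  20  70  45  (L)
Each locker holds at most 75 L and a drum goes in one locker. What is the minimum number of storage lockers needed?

7

Total = 70 + 60 + 55 + 45 + 45 + 45 + 45 + 25 + 20 + 10 = 420 L.
Lower bound: ⌈420/75⌉ = 6 storage lockers.
Also, 7 drums each exceed 75/2 L, and no two of those can share a locker, so at least 7 storage lockers are needed.
A packing using 7 storage lockers:
  locker 1: 70 = 70
  locker 2: 60 + 10 = 70
  locker 3: 55 + 20 = 75
  locker 4: 45 + 25 = 70
  locker 5: 45 = 45
  locker 6: 45 = 45
  locker 7: 45 = 45
This matches the lower bound, so 7 is optimal.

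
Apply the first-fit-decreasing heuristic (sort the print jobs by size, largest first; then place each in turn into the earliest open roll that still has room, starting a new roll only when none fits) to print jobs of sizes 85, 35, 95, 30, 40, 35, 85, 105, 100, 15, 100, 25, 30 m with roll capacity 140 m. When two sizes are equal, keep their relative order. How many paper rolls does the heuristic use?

Sorted descending: 105, 100, 100, 95, 85, 85, 40, 35, 35, 30, 30, 25, 15.
  105 → roll 1 (new)  [load 105/140]
  100 → roll 2 (new)  [load 100/140]
  100 → roll 3 (new)  [load 100/140]
  95 → roll 4 (new)  [load 95/140]
  85 → roll 5 (new)  [load 85/140]
  85 → roll 6 (new)  [load 85/140]
  40 → roll 2  [load 140/140]
  35 → roll 1  [load 140/140]
  35 → roll 3  [load 135/140]
  30 → roll 4  [load 125/140]
  30 → roll 5  [load 115/140]
  25 → roll 5  [load 140/140]
  15 → roll 4  [load 140/140]
6 paper rolls opened.

6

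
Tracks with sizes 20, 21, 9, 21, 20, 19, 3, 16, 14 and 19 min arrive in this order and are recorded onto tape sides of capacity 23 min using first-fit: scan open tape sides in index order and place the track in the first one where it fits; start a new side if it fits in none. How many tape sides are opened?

  20 → side 1 (new)  [load 20/23]
  21 → side 2 (new)  [load 21/23]
  9 → side 3 (new)  [load 9/23]
  21 → side 4 (new)  [load 21/23]
  20 → side 5 (new)  [load 20/23]
  19 → side 6 (new)  [load 19/23]
  3 → side 1  [load 23/23]
  16 → side 7 (new)  [load 16/23]
  14 → side 3  [load 23/23]
  19 → side 8 (new)  [load 19/23]
8 tape sides opened.

8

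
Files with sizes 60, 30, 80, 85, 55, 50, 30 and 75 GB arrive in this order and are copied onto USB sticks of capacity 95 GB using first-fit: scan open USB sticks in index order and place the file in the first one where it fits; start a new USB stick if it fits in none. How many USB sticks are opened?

6

  60 → USB stick 1 (new)  [load 60/95]
  30 → USB stick 1  [load 90/95]
  80 → USB stick 2 (new)  [load 80/95]
  85 → USB stick 3 (new)  [load 85/95]
  55 → USB stick 4 (new)  [load 55/95]
  50 → USB stick 5 (new)  [load 50/95]
  30 → USB stick 4  [load 85/95]
  75 → USB stick 6 (new)  [load 75/95]
6 USB sticks opened.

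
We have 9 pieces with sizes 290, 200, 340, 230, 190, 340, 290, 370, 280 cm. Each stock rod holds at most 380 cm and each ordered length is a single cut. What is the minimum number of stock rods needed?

Total = 370 + 340 + 340 + 290 + 290 + 280 + 230 + 200 + 190 = 2530 cm.
Lower bound: ⌈2530/380⌉ = 7 stock rods.
Also, 8 pieces each exceed 190 cm, and no two of those can share a stock rod, so at least 8 stock rods are needed.
A packing using 9 stock rods:
  stock rod 1: 370 = 370
  stock rod 2: 340 = 340
  stock rod 3: 340 = 340
  stock rod 4: 290 = 290
  stock rod 5: 290 = 290
  stock rod 6: 280 = 280
  stock rod 7: 230 = 230
  stock rod 8: 200 = 200
  stock rod 9: 190 = 190
No arrangement into 8 stock rods stays within capacity, so 9 is optimal.

9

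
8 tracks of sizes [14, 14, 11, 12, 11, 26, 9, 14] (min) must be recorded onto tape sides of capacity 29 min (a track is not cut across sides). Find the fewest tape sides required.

5

Total = 26 + 14 + 14 + 14 + 12 + 11 + 11 + 9 = 111 min.
Lower bound: ⌈111/29⌉ = 4 tape sides.
A packing using 5 tape sides:
  side 1: 26 = 26
  side 2: 14 + 14 = 28
  side 3: 14 + 12 = 26
  side 4: 11 + 11 = 22
  side 5: 9 = 9
No arrangement into 4 tape sides stays within capacity, so 5 is optimal.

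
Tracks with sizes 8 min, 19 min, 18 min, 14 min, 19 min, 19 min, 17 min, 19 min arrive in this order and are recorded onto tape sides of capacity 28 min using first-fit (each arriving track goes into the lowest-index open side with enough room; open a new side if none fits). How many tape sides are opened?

7

  8 → side 1 (new)  [load 8/28]
  19 → side 1  [load 27/28]
  18 → side 2 (new)  [load 18/28]
  14 → side 3 (new)  [load 14/28]
  19 → side 4 (new)  [load 19/28]
  19 → side 5 (new)  [load 19/28]
  17 → side 6 (new)  [load 17/28]
  19 → side 7 (new)  [load 19/28]
7 tape sides opened.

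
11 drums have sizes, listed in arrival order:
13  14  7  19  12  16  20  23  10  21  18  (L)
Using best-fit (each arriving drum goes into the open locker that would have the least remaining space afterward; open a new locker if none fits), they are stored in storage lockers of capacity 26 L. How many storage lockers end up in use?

  13 → locker 1 (new)  [load 13/26]
  14 → locker 2 (new)  [load 14/26]
  7 → locker 2  [load 21/26]
  19 → locker 3 (new)  [load 19/26]
  12 → locker 1  [load 25/26]
  16 → locker 4 (new)  [load 16/26]
  20 → locker 5 (new)  [load 20/26]
  23 → locker 6 (new)  [load 23/26]
  10 → locker 4  [load 26/26]
  21 → locker 7 (new)  [load 21/26]
  18 → locker 8 (new)  [load 18/26]
8 storage lockers opened.

8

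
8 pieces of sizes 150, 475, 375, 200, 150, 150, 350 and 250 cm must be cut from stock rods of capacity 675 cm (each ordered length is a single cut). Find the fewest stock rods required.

4

Total = 475 + 375 + 350 + 250 + 200 + 150 + 150 + 150 = 2100 cm.
Lower bound: ⌈2100/675⌉ = 4 stock rods.
A packing using 4 stock rods:
  stock rod 1: 475 + 200 = 675
  stock rod 2: 375 + 250 = 625
  stock rod 3: 350 + 150 + 150 = 650
  stock rod 4: 150 = 150
This matches the lower bound, so 4 is optimal.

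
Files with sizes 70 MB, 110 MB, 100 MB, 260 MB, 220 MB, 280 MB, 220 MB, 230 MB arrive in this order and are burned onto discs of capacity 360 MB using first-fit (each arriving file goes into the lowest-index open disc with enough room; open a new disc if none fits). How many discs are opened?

6

  70 → disc 1 (new)  [load 70/360]
  110 → disc 1  [load 180/360]
  100 → disc 1  [load 280/360]
  260 → disc 2 (new)  [load 260/360]
  220 → disc 3 (new)  [load 220/360]
  280 → disc 4 (new)  [load 280/360]
  220 → disc 5 (new)  [load 220/360]
  230 → disc 6 (new)  [load 230/360]
6 discs opened.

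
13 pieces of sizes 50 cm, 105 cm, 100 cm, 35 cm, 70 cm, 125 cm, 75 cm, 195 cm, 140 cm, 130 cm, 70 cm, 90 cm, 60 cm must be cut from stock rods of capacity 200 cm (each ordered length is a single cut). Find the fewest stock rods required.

Total = 195 + 140 + 130 + 125 + 105 + 100 + 90 + 75 + 70 + 70 + 60 + 50 + 35 = 1245 cm.
Lower bound: ⌈1245/200⌉ = 7 stock rods.
A packing using 7 stock rods:
  stock rod 1: 195 = 195
  stock rod 2: 140 + 60 = 200
  stock rod 3: 130 + 70 = 200
  stock rod 4: 125 + 75 = 200
  stock rod 5: 105 + 90 = 195
  stock rod 6: 100 + 70 = 170
  stock rod 7: 50 + 35 = 85
This matches the lower bound, so 7 is optimal.

7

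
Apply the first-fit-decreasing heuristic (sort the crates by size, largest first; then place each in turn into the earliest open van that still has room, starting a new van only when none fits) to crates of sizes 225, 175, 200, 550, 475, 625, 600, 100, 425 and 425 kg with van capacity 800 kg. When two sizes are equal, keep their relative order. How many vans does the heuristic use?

6

Sorted descending: 625, 600, 550, 475, 425, 425, 225, 200, 175, 100.
  625 → van 1 (new)  [load 625/800]
  600 → van 2 (new)  [load 600/800]
  550 → van 3 (new)  [load 550/800]
  475 → van 4 (new)  [load 475/800]
  425 → van 5 (new)  [load 425/800]
  425 → van 6 (new)  [load 425/800]
  225 → van 3  [load 775/800]
  200 → van 2  [load 800/800]
  175 → van 1  [load 800/800]
  100 → van 4  [load 575/800]
6 vans opened.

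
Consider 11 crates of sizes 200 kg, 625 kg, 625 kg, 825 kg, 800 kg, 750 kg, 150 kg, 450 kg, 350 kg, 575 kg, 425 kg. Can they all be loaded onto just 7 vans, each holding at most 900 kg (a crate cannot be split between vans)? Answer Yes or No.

Total = 5775 kg; ⌈5775/900⌉ = 7.
The bound of 7 does not rule out 7, but exhaustive search shows no assignment into 7 vans of capacity 900 kg exists — the minimum is 8.

No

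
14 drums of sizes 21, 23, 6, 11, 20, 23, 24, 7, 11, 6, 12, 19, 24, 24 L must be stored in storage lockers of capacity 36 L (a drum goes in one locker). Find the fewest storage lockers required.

Total = 24 + 24 + 24 + 23 + 23 + 21 + 20 + 19 + 12 + 11 + 11 + 7 + 6 + 6 = 231 L.
Lower bound: ⌈231/36⌉ = 7 storage lockers.
Also, 8 drums each exceed 18 L, and no two of those can share a locker, so at least 8 storage lockers are needed.
A packing using 8 storage lockers:
  locker 1: 24 + 12 = 36
  locker 2: 24 + 11 = 35
  locker 3: 24 + 11 = 35
  locker 4: 23 + 7 + 6 = 36
  locker 5: 23 + 6 = 29
  locker 6: 21 = 21
  locker 7: 20 = 20
  locker 8: 19 = 19
This matches the lower bound, so 8 is optimal.

8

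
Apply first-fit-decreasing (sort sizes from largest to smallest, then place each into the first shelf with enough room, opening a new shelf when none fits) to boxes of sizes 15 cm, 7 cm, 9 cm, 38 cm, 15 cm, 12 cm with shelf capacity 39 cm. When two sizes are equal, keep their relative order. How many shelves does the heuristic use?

3

Sorted descending: 38, 15, 15, 12, 9, 7.
  38 → shelf 1 (new)  [load 38/39]
  15 → shelf 2 (new)  [load 15/39]
  15 → shelf 2  [load 30/39]
  12 → shelf 3 (new)  [load 12/39]
  9 → shelf 2  [load 39/39]
  7 → shelf 3  [load 19/39]
3 shelves opened.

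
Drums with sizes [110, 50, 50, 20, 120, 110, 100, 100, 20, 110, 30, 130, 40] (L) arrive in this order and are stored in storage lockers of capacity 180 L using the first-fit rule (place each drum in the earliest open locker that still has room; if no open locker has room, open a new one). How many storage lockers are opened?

  110 → locker 1 (new)  [load 110/180]
  50 → locker 1  [load 160/180]
  50 → locker 2 (new)  [load 50/180]
  20 → locker 1  [load 180/180]
  120 → locker 2  [load 170/180]
  110 → locker 3 (new)  [load 110/180]
  100 → locker 4 (new)  [load 100/180]
  100 → locker 5 (new)  [load 100/180]
  20 → locker 3  [load 130/180]
  110 → locker 6 (new)  [load 110/180]
  30 → locker 3  [load 160/180]
  130 → locker 7 (new)  [load 130/180]
  40 → locker 4  [load 140/180]
7 storage lockers opened.

7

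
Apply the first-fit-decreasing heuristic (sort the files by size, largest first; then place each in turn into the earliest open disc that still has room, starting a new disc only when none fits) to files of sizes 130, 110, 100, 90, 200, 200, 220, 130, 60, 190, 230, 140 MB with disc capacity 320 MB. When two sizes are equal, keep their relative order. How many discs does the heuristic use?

Sorted descending: 230, 220, 200, 200, 190, 140, 130, 130, 110, 100, 90, 60.
  230 → disc 1 (new)  [load 230/320]
  220 → disc 2 (new)  [load 220/320]
  200 → disc 3 (new)  [load 200/320]
  200 → disc 4 (new)  [load 200/320]
  190 → disc 5 (new)  [load 190/320]
  140 → disc 6 (new)  [load 140/320]
  130 → disc 5  [load 320/320]
  130 → disc 6  [load 270/320]
  110 → disc 3  [load 310/320]
  100 → disc 2  [load 320/320]
  90 → disc 1  [load 320/320]
  60 → disc 4  [load 260/320]
6 discs opened.

6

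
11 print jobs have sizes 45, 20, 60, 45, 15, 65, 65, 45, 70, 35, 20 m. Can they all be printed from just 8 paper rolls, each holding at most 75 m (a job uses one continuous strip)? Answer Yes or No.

Yes

A valid assignment using 8 paper rolls:
  roll 1: 70 = 70
  roll 2: 65 = 65
  roll 3: 65 = 65
  roll 4: 60 + 15 = 75
  roll 5: 45 + 20 = 65
  roll 6: 45 + 20 = 65
  roll 7: 45 = 45
  roll 8: 35 = 35
Every load is within 75 m, so 8 paper rolls suffice.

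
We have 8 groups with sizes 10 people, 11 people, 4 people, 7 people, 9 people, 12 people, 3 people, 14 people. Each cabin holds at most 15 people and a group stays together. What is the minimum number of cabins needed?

6

Total = 14 + 12 + 11 + 10 + 9 + 7 + 4 + 3 = 70 people.
Lower bound: ⌈70/15⌉ = 5 cabins.
A packing using 6 cabins:
  cabin 1: 14 = 14
  cabin 2: 12 + 3 = 15
  cabin 3: 11 + 4 = 15
  cabin 4: 10 = 10
  cabin 5: 9 = 9
  cabin 6: 7 = 7
No arrangement into 5 cabins stays within capacity, so 6 is optimal.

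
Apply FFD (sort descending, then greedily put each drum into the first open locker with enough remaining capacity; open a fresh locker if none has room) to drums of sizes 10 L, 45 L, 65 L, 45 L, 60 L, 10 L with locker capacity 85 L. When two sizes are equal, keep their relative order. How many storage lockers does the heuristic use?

Sorted descending: 65, 60, 45, 45, 10, 10.
  65 → locker 1 (new)  [load 65/85]
  60 → locker 2 (new)  [load 60/85]
  45 → locker 3 (new)  [load 45/85]
  45 → locker 4 (new)  [load 45/85]
  10 → locker 1  [load 75/85]
  10 → locker 1  [load 85/85]
4 storage lockers opened.

4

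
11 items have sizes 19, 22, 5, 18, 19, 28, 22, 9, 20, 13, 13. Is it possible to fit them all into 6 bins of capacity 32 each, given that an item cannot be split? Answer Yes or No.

No

Total = 188; ⌈188/32⌉ = 6.
7 items each exceed half the capacity and cannot share a bin, forcing at least 7 bins.
At least 7 bins are required, but only 6 are allowed.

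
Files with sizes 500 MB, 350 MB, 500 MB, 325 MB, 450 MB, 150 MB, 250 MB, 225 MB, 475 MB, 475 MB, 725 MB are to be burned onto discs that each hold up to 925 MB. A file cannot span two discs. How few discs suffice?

6

Total = 725 + 500 + 500 + 475 + 475 + 450 + 350 + 325 + 250 + 225 + 150 = 4425 MB.
Lower bound: ⌈4425/925⌉ = 5 discs.
A packing using 6 discs:
  disc 1: 725 + 150 = 875
  disc 2: 500 + 350 = 850
  disc 3: 500 + 325 = 825
  disc 4: 475 + 450 = 925
  disc 5: 475 + 250 = 725
  disc 6: 225 = 225
No arrangement into 5 discs stays within capacity, so 6 is optimal.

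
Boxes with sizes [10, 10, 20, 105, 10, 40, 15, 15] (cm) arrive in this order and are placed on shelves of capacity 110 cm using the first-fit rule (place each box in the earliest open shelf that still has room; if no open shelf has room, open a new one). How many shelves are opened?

3

  10 → shelf 1 (new)  [load 10/110]
  10 → shelf 1  [load 20/110]
  20 → shelf 1  [load 40/110]
  105 → shelf 2 (new)  [load 105/110]
  10 → shelf 1  [load 50/110]
  40 → shelf 1  [load 90/110]
  15 → shelf 1  [load 105/110]
  15 → shelf 3 (new)  [load 15/110]
3 shelves opened.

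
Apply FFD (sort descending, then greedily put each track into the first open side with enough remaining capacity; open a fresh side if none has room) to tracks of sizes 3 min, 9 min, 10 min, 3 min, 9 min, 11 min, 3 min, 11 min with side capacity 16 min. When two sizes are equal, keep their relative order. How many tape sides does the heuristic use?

5

Sorted descending: 11, 11, 10, 9, 9, 3, 3, 3.
  11 → side 1 (new)  [load 11/16]
  11 → side 2 (new)  [load 11/16]
  10 → side 3 (new)  [load 10/16]
  9 → side 4 (new)  [load 9/16]
  9 → side 5 (new)  [load 9/16]
  3 → side 1  [load 14/16]
  3 → side 2  [load 14/16]
  3 → side 3  [load 13/16]
5 tape sides opened.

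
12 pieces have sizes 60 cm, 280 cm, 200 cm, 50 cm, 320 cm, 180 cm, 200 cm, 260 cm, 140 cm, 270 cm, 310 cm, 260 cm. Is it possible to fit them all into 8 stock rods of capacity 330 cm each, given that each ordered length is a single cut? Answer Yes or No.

Total = 2530 cm; ⌈2530/330⌉ = 8.
9 pieces each exceed half the capacity and cannot share a stock rod, forcing at least 9 stock rods.
At least 9 stock rods are required, but only 8 are allowed.

No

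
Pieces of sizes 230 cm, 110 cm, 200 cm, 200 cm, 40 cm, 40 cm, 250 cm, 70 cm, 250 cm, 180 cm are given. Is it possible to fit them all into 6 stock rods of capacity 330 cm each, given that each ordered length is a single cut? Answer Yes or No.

A valid assignment using 6 stock rods:
  stock rod 1: 250 + 70 = 320
  stock rod 2: 250 + 40 + 40 = 330
  stock rod 3: 230 = 230
  stock rod 4: 200 + 110 = 310
  stock rod 5: 200 = 200
  stock rod 6: 180 = 180
Every load is within 330 cm, so 6 stock rods suffice.

Yes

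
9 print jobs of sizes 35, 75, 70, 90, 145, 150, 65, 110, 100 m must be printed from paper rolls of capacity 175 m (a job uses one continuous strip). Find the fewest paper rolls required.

6

Total = 150 + 145 + 110 + 100 + 90 + 75 + 70 + 65 + 35 = 840 m.
Lower bound: ⌈840/175⌉ = 5 paper rolls.
A packing using 6 paper rolls:
  roll 1: 150 = 150
  roll 2: 145 = 145
  roll 3: 110 + 65 = 175
  roll 4: 100 + 75 = 175
  roll 5: 90 + 70 = 160
  roll 6: 35 = 35
No arrangement into 5 paper rolls stays within capacity, so 6 is optimal.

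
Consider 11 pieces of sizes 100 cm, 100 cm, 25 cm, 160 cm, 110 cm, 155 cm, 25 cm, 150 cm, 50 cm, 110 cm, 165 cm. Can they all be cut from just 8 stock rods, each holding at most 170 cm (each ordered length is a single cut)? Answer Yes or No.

Yes

A valid assignment using 8 stock rods:
  stock rod 1: 165 = 165
  stock rod 2: 160 = 160
  stock rod 3: 155 = 155
  stock rod 4: 150 = 150
  stock rod 5: 110 + 50 = 160
  stock rod 6: 110 + 25 + 25 = 160
  stock rod 7: 100 = 100
  stock rod 8: 100 = 100
Every load is within 170 cm, so 8 stock rods suffice.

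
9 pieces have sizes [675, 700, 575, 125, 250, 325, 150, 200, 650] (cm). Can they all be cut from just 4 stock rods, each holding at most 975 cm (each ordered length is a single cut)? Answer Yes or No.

Yes

A valid assignment using 4 stock rods:
  stock rod 1: 700 + 250 = 950
  stock rod 2: 675 + 200 = 875
  stock rod 3: 650 + 325 = 975
  stock rod 4: 575 + 150 + 125 = 850
Every load is within 975 cm, so 4 stock rods suffice.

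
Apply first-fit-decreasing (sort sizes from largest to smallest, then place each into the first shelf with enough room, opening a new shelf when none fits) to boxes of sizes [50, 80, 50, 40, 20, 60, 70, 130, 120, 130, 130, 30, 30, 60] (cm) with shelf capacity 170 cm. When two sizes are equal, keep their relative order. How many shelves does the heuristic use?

6

Sorted descending: 130, 130, 130, 120, 80, 70, 60, 60, 50, 50, 40, 30, 30, 20.
  130 → shelf 1 (new)  [load 130/170]
  130 → shelf 2 (new)  [load 130/170]
  130 → shelf 3 (new)  [load 130/170]
  120 → shelf 4 (new)  [load 120/170]
  80 → shelf 5 (new)  [load 80/170]
  70 → shelf 5  [load 150/170]
  60 → shelf 6 (new)  [load 60/170]
  60 → shelf 6  [load 120/170]
  50 → shelf 4  [load 170/170]
  50 → shelf 6  [load 170/170]
  40 → shelf 1  [load 170/170]
  30 → shelf 2  [load 160/170]
  30 → shelf 3  [load 160/170]
  20 → shelf 5  [load 170/170]
6 shelves opened.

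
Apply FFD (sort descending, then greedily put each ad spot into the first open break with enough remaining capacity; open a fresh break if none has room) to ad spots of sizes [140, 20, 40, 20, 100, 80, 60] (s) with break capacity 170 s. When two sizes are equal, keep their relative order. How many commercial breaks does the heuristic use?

Sorted descending: 140, 100, 80, 60, 40, 20, 20.
  140 → break 1 (new)  [load 140/170]
  100 → break 2 (new)  [load 100/170]
  80 → break 3 (new)  [load 80/170]
  60 → break 2  [load 160/170]
  40 → break 3  [load 120/170]
  20 → break 1  [load 160/170]
  20 → break 3  [load 140/170]
3 commercial breaks opened.

3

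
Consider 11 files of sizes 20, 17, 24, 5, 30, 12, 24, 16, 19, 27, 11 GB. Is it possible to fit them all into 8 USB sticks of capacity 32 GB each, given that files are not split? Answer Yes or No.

Yes

A valid assignment using 8 USB sticks:
  USB stick 1: 30 = 30
  USB stick 2: 27 + 5 = 32
  USB stick 3: 24 = 24
  USB stick 4: 24 = 24
  USB stick 5: 20 + 12 = 32
  USB stick 6: 19 + 11 = 30
  USB stick 7: 17 = 17
  USB stick 8: 16 = 16
Every load is within 32 GB, so 8 USB sticks suffice.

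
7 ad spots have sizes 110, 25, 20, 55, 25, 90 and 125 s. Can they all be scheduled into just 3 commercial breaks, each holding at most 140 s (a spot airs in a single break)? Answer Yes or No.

Total = 450 s; ⌈450/140⌉ = 4.
At least 4 commercial breaks are required, but only 3 are allowed.

No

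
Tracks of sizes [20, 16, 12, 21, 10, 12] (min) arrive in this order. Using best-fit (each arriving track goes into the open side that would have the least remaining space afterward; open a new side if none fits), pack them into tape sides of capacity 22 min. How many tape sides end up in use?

5

  20 → side 1 (new)  [load 20/22]
  16 → side 2 (new)  [load 16/22]
  12 → side 3 (new)  [load 12/22]
  21 → side 4 (new)  [load 21/22]
  10 → side 3  [load 22/22]
  12 → side 5 (new)  [load 12/22]
5 tape sides opened.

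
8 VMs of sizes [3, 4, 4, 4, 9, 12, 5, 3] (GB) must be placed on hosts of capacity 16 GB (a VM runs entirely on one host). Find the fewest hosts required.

Total = 12 + 9 + 5 + 4 + 4 + 4 + 3 + 3 = 44 GB.
Lower bound: ⌈44/16⌉ = 3 hosts.
A packing using 3 hosts:
  host 1: 12 + 4 = 16
  host 2: 9 + 5 = 14
  host 3: 4 + 4 + 3 + 3 = 14
This matches the lower bound, so 3 is optimal.

3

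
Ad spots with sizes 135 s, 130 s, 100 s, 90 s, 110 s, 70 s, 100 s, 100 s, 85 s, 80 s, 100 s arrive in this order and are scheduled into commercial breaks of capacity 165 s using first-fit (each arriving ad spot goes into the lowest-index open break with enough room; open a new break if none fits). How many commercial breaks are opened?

  135 → break 1 (new)  [load 135/165]
  130 → break 2 (new)  [load 130/165]
  100 → break 3 (new)  [load 100/165]
  90 → break 4 (new)  [load 90/165]
  110 → break 5 (new)  [load 110/165]
  70 → break 4  [load 160/165]
  100 → break 6 (new)  [load 100/165]
  100 → break 7 (new)  [load 100/165]
  85 → break 8 (new)  [load 85/165]
  80 → break 8  [load 165/165]
  100 → break 9 (new)  [load 100/165]
9 commercial breaks opened.

9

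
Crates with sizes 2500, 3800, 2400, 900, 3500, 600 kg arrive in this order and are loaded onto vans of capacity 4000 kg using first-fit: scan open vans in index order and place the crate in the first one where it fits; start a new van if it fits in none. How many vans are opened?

  2500 → van 1 (new)  [load 2500/4000]
  3800 → van 2 (new)  [load 3800/4000]
  2400 → van 3 (new)  [load 2400/4000]
  900 → van 1  [load 3400/4000]
  3500 → van 4 (new)  [load 3500/4000]
  600 → van 1  [load 4000/4000]
4 vans opened.

4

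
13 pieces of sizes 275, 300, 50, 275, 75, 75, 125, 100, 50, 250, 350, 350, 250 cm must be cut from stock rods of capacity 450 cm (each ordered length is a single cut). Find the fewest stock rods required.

7

Total = 350 + 350 + 300 + 275 + 275 + 250 + 250 + 125 + 100 + 75 + 75 + 50 + 50 = 2525 cm.
Lower bound: ⌈2525/450⌉ = 6 stock rods.
Also, 7 pieces each exceed 225 cm, and no two of those can share a stock rod, so at least 7 stock rods are needed.
A packing using 7 stock rods:
  stock rod 1: 350 + 100 = 450
  stock rod 2: 350 + 75 = 425
  stock rod 3: 300 + 125 = 425
  stock rod 4: 275 + 75 + 50 + 50 = 450
  stock rod 5: 275 = 275
  stock rod 6: 250 = 250
  stock rod 7: 250 = 250
This matches the lower bound, so 7 is optimal.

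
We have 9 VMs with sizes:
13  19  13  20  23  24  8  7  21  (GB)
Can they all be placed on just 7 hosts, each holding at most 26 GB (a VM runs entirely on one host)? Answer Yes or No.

Yes

A valid assignment using 7 hosts:
  host 1: 24 = 24
  host 2: 23 = 23
  host 3: 21 = 21
  host 4: 20 = 20
  host 5: 19 + 7 = 26
  host 6: 13 + 13 = 26
  host 7: 8 = 8
Every load is within 26 GB, so 7 hosts suffice.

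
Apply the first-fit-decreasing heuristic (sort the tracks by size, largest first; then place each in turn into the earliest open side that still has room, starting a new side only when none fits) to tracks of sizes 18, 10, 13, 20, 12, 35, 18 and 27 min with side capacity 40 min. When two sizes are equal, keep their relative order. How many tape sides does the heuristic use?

4

Sorted descending: 35, 27, 20, 18, 18, 13, 12, 10.
  35 → side 1 (new)  [load 35/40]
  27 → side 2 (new)  [load 27/40]
  20 → side 3 (new)  [load 20/40]
  18 → side 3  [load 38/40]
  18 → side 4 (new)  [load 18/40]
  13 → side 2  [load 40/40]
  12 → side 4  [load 30/40]
  10 → side 4  [load 40/40]
4 tape sides opened.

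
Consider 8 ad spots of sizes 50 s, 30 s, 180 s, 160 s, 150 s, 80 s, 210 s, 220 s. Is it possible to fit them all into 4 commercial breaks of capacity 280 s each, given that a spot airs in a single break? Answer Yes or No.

No

Total = 1080 s; ⌈1080/280⌉ = 4.
5 ad spots each exceed half the capacity and cannot share a break, forcing at least 5 commercial breaks.
At least 5 commercial breaks are required, but only 4 are allowed.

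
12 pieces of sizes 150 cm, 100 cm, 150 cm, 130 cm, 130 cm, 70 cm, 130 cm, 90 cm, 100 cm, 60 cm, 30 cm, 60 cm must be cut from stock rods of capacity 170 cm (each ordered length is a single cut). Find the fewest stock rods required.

8

Total = 150 + 150 + 130 + 130 + 130 + 100 + 100 + 90 + 70 + 60 + 60 + 30 = 1200 cm.
Lower bound: ⌈1200/170⌉ = 8 stock rods.
A packing using 8 stock rods:
  stock rod 1: 150 = 150
  stock rod 2: 150 = 150
  stock rod 3: 130 + 30 = 160
  stock rod 4: 130 = 130
  stock rod 5: 130 = 130
  stock rod 6: 100 + 70 = 170
  stock rod 7: 100 + 60 = 160
  stock rod 8: 90 + 60 = 150
This matches the lower bound, so 8 is optimal.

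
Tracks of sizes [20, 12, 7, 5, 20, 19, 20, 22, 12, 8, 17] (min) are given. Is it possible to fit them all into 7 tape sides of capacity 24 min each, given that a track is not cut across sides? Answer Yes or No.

No

Total = 162 min; ⌈162/24⌉ = 7.
The bound of 7 does not rule out 7, but exhaustive search shows no assignment into 7 tape sides of capacity 24 min exists — the minimum is 8.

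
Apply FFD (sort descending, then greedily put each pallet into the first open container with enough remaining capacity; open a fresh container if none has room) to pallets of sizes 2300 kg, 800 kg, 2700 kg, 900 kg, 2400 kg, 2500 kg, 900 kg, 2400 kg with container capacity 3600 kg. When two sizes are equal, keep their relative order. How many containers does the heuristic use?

5

Sorted descending: 2700, 2500, 2400, 2400, 2300, 900, 900, 800.
  2700 → container 1 (new)  [load 2700/3600]
  2500 → container 2 (new)  [load 2500/3600]
  2400 → container 3 (new)  [load 2400/3600]
  2400 → container 4 (new)  [load 2400/3600]
  2300 → container 5 (new)  [load 2300/3600]
  900 → container 1  [load 3600/3600]
  900 → container 2  [load 3400/3600]
  800 → container 3  [load 3200/3600]
5 containers opened.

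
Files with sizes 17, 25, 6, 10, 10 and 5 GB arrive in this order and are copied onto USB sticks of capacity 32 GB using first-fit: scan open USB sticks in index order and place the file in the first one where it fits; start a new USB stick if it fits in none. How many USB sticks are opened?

  17 → USB stick 1 (new)  [load 17/32]
  25 → USB stick 2 (new)  [load 25/32]
  6 → USB stick 1  [load 23/32]
  10 → USB stick 3 (new)  [load 10/32]
  10 → USB stick 3  [load 20/32]
  5 → USB stick 1  [load 28/32]
3 USB sticks opened.

3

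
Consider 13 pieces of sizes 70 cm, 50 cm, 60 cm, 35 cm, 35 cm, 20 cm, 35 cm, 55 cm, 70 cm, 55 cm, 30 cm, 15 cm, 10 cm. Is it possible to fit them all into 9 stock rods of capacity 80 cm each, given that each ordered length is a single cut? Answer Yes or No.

A valid assignment using 8 stock rods:
  stock rod 1: 70 + 10 = 80
  stock rod 2: 70 = 70
  stock rod 3: 60 + 20 = 80
  stock rod 4: 55 + 15 = 70
  stock rod 5: 55 = 55
  stock rod 6: 50 + 30 = 80
  stock rod 7: 35 + 35 = 70
  stock rod 8: 35 = 35
That uses only 8 ≤ 9, so 9 stock rods are enough.

Yes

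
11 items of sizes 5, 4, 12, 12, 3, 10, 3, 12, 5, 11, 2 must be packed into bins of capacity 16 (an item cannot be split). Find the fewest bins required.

Total = 12 + 12 + 12 + 11 + 10 + 5 + 5 + 4 + 3 + 3 + 2 = 79.
Lower bound: ⌈79/16⌉ = 5 bins.
A packing using 6 bins:
  bin 1: 12 + 4 = 16
  bin 2: 12 + 3 = 15
  bin 3: 12 + 3 = 15
  bin 4: 11 + 5 = 16
  bin 5: 10 + 5 = 15
  bin 6: 2 = 2
No arrangement into 5 bins stays within capacity, so 6 is optimal.

6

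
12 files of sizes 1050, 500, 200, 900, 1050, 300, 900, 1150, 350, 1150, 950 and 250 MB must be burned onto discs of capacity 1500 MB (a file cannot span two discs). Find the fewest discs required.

7

Total = 1150 + 1150 + 1050 + 1050 + 950 + 900 + 900 + 500 + 350 + 300 + 250 + 200 = 8750 MB.
Lower bound: ⌈8750/1500⌉ = 6 discs.
Also, 7 files each exceed 750 MB, and no two of those can share a disc, so at least 7 discs are needed.
A packing using 7 discs:
  disc 1: 1150 + 350 = 1500
  disc 2: 1150 + 300 = 1450
  disc 3: 1050 + 250 + 200 = 1500
  disc 4: 1050 = 1050
  disc 5: 950 + 500 = 1450
  disc 6: 900 = 900
  disc 7: 900 = 900
This matches the lower bound, so 7 is optimal.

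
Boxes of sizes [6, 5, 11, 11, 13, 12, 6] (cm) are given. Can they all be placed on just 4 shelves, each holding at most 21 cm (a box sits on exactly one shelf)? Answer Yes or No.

Yes

A valid assignment using 4 shelves:
  shelf 1: 13 + 6 = 19
  shelf 2: 12 + 6 = 18
  shelf 3: 11 + 5 = 16
  shelf 4: 11 = 11
Every load is within 21 cm, so 4 shelves suffice.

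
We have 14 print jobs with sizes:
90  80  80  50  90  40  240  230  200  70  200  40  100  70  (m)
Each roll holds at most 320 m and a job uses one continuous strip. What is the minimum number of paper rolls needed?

Total = 240 + 230 + 200 + 200 + 100 + 90 + 90 + 80 + 80 + 70 + 70 + 50 + 40 + 40 = 1580 m.
Lower bound: ⌈1580/320⌉ = 5 paper rolls.
A packing using 5 paper rolls:
  roll 1: 240 + 80 = 320
  roll 2: 230 + 90 = 320
  roll 3: 200 + 100 = 300
  roll 4: 200 + 80 + 40 = 320
  roll 5: 90 + 70 + 70 + 50 + 40 = 320
This matches the lower bound, so 5 is optimal.

5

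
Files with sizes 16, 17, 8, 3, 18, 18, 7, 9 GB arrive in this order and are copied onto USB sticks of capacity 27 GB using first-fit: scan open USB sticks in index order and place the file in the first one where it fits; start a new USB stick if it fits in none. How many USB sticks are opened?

  16 → USB stick 1 (new)  [load 16/27]
  17 → USB stick 2 (new)  [load 17/27]
  8 → USB stick 1  [load 24/27]
  3 → USB stick 1  [load 27/27]
  18 → USB stick 3 (new)  [load 18/27]
  18 → USB stick 4 (new)  [load 18/27]
  7 → USB stick 2  [load 24/27]
  9 → USB stick 3  [load 27/27]
4 USB sticks opened.

4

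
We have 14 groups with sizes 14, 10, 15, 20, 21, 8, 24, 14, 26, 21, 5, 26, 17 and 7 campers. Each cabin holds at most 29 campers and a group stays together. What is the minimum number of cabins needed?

9

Total = 26 + 26 + 24 + 21 + 21 + 20 + 17 + 15 + 14 + 14 + 10 + 8 + 7 + 5 = 228 campers.
Lower bound: ⌈228/29⌉ = 8 cabins.
A packing using 9 cabins:
  cabin 1: 26 = 26
  cabin 2: 26 = 26
  cabin 3: 24 + 5 = 29
  cabin 4: 21 + 8 = 29
  cabin 5: 21 + 7 = 28
  cabin 6: 20 = 20
  cabin 7: 17 + 10 = 27
  cabin 8: 15 + 14 = 29
  cabin 9: 14 = 14
No arrangement into 8 cabins stays within capacity, so 9 is optimal.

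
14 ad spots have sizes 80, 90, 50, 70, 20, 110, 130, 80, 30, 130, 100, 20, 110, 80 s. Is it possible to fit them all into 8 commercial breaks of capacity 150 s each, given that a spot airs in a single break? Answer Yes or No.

No

Total = 1100 s; ⌈1100/150⌉ = 8.
9 ad spots each exceed half the capacity and cannot share a break, forcing at least 9 commercial breaks.
At least 9 commercial breaks are required, but only 8 are allowed.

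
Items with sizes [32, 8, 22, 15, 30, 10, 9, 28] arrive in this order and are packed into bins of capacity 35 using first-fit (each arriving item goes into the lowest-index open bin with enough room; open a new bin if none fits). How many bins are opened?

  32 → bin 1 (new)  [load 32/35]
  8 → bin 2 (new)  [load 8/35]
  22 → bin 2  [load 30/35]
  15 → bin 3 (new)  [load 15/35]
  30 → bin 4 (new)  [load 30/35]
  10 → bin 3  [load 25/35]
  9 → bin 3  [load 34/35]
  28 → bin 5 (new)  [load 28/35]
5 bins opened.

5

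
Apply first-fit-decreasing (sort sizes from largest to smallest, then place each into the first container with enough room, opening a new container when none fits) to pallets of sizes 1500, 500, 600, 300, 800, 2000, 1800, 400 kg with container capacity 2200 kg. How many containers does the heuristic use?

4

Sorted descending: 2000, 1800, 1500, 800, 600, 500, 400, 300.
  2000 → container 1 (new)  [load 2000/2200]
  1800 → container 2 (new)  [load 1800/2200]
  1500 → container 3 (new)  [load 1500/2200]
  800 → container 4 (new)  [load 800/2200]
  600 → container 3  [load 2100/2200]
  500 → container 4  [load 1300/2200]
  400 → container 2  [load 2200/2200]
  300 → container 4  [load 1600/2200]
4 containers opened.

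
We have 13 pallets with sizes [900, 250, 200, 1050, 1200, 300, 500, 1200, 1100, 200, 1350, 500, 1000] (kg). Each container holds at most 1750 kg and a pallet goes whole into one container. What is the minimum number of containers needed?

Total = 1350 + 1200 + 1200 + 1100 + 1050 + 1000 + 900 + 500 + 500 + 300 + 250 + 200 + 200 = 9750 kg.
Lower bound: ⌈9750/1750⌉ = 6 containers.
Also, 7 pallets each exceed 875 kg, and no two of those can share a container, so at least 7 containers are needed.
A packing using 7 containers:
  container 1: 1350 + 300 = 1650
  container 2: 1200 + 500 = 1700
  container 3: 1200 + 500 = 1700
  container 4: 1100 + 250 + 200 + 200 = 1750
  container 5: 1050 = 1050
  container 6: 1000 = 1000
  container 7: 900 = 900
This matches the lower bound, so 7 is optimal.

7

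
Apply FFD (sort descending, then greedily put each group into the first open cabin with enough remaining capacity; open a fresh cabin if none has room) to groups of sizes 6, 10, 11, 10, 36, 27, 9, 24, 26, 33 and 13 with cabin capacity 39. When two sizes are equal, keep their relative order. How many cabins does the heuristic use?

6

Sorted descending: 36, 33, 27, 26, 24, 13, 11, 10, 10, 9, 6.
  36 → cabin 1 (new)  [load 36/39]
  33 → cabin 2 (new)  [load 33/39]
  27 → cabin 3 (new)  [load 27/39]
  26 → cabin 4 (new)  [load 26/39]
  24 → cabin 5 (new)  [load 24/39]
  13 → cabin 4  [load 39/39]
  11 → cabin 3  [load 38/39]
  10 → cabin 5  [load 34/39]
  10 → cabin 6 (new)  [load 10/39]
  9 → cabin 6  [load 19/39]
  6 → cabin 2  [load 39/39]
6 cabins opened.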